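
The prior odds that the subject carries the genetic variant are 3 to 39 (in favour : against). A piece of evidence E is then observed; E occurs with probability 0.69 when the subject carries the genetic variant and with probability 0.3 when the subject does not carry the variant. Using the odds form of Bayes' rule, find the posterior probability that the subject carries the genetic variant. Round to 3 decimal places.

Prior odds = 3/39 = 0.076923.
Likelihood ratio for E = 0.69/0.3 = 2.3000.
Posterior odds = prior odds × LR = 0.17692.
Posterior probability = odds/(1+odds) = 0.17692/1.1769 = 0.150.

Posterior probability ≈ 0.150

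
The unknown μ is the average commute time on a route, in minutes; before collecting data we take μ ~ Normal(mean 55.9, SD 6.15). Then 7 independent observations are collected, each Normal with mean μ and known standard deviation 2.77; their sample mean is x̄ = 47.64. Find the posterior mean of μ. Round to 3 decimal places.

Prior precision 1/τ₀² = 1/6.15² = 0.0264393; data precision n/σ² = 7/2.77² = 0.912302.
Posterior precision = 0.0264393 + 0.912302 = 0.938741.
Posterior mean = (0.0264393·55.9 + 0.912302·47.64) / 0.938741 = 47.873.

Posterior mean ≈ 47.873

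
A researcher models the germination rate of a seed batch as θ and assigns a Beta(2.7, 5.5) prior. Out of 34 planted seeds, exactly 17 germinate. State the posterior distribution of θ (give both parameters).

Observing 17 successes and 17 failures updates Beta(2.7, 5.5) by adding the success and failure counts to the two shape parameters: α = 2.7+17 = 19.7, β = 5.5+17 = 22.5.

Posterior: Beta(19.7, 22.5)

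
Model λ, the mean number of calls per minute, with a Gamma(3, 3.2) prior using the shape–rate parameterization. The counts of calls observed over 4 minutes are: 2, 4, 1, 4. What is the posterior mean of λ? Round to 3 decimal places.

Posterior mean ≈ 1.944

Total count ∑xᵢ = 11 over n = 4 minutes.
Gamma is conjugate to the Poisson likelihood: posterior is Gamma(shape = 3+11 = 14, rate = 3.2+4 = 7.2).
E[λ | data] = 14/7.2 = 1.944.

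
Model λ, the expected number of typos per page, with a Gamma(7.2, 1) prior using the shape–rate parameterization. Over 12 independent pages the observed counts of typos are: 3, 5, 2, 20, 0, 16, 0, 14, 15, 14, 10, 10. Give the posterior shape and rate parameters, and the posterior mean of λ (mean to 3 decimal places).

Total count ∑xᵢ = 109 over n = 12 pages.
Gamma is conjugate to the Poisson likelihood: posterior is Gamma(shape = 7.2+109 = 116.2, rate = 1+12 = 13).
Posterior mean = shape/rate = 116.2/13 = 8.938.

Posterior: Gamma(shape=116.2, rate=13); mean ≈ 8.938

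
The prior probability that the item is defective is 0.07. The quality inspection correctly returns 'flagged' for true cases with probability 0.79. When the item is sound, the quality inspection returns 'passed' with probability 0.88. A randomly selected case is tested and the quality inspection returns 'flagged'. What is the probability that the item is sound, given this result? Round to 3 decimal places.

P(¬H | E) ≈ 0.669

Let H be the event that the item is defective. P(H) = 0.07, so P(¬H) = 0.93. With E the 'flagged' result, P(E|H) = 0.79 and P(E|¬H) = 0.12.
P(E) = 0.79·0.07 + 0.12·0.93 = 0.055300 + 0.11160 = 0.16690.
By Bayes' theorem, P(H|E) = 0.055300 / 0.16690 = 0.331. Hence P(¬H|E) = 1 − 0.331 = 0.669.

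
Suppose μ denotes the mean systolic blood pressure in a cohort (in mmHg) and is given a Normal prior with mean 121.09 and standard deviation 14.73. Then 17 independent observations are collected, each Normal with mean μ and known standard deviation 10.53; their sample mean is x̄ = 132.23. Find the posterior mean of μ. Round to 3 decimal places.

With known σ, the Normal prior is conjugate. Weight on the data is w = (n/σ²)/(n/σ² + 1/τ₀²) = 0.153318/(0.153318+0.00460887) = 0.97082.
Posterior mean = w·x̄ + (1−w)·μ₀ = 0.97082·132.23 + 0.029184·121.09 = 131.905.

Posterior mean ≈ 131.905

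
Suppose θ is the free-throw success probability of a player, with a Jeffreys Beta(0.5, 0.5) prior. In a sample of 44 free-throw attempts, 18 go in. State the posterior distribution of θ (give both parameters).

Observing 18 successes and 26 failures updates Beta(0.5, 0.5) by adding the success and failure counts to the two shape parameters: α = 0.5+18 = 18.5, β = 0.5+26 = 26.5.

Posterior: Beta(18.5, 26.5)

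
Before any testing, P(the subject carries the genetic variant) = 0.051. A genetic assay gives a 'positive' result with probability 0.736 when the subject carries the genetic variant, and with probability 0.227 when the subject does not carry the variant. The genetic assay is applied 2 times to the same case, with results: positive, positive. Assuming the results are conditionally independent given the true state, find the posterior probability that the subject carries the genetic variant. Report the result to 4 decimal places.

Posterior P(H) ≈ 0.3610

Let H be the event that the subject carries the genetic variant; start with P(H) = 0.051. P('positive'|H) = 0.736, P('positive'|¬H) = 0.227.
Update on result 1 ('positive'): P(H) ← 0.736·0.0510 / (0.736·0.0510 + 0.227·0.9490) = 0.037536/0.25296 = 0.1484.
Update on result 2 ('positive'): P(H) ← 0.736·0.1484 / (0.736·0.1484 + 0.227·0.8516) = 0.10921/0.30253 = 0.3610.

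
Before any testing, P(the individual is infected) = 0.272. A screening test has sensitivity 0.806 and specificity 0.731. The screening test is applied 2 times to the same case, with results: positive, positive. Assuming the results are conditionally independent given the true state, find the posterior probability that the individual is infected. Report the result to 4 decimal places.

Let H be the event that the individual is infected; start with P(H) = 0.272. P('positive'|H) = 0.806, P('positive'|¬H) = 0.269.
Update on result 1 ('positive'): P(H) ← 0.806·0.2720 / (0.806·0.2720 + 0.269·0.7280) = 0.21923/0.41506 = 0.5282.
Update on result 2 ('positive'): P(H) ← 0.806·0.5282 / (0.806·0.5282 + 0.269·0.4718) = 0.42572/0.55264 = 0.7703.

Posterior P(H) ≈ 0.7703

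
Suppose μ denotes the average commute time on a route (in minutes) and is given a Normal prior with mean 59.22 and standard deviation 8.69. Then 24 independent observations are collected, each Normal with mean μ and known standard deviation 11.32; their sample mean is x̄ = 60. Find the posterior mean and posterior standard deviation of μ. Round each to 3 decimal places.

Prior precision 1/τ₀² = 1/8.69² = 0.0132422; data precision n/σ² = 24/11.32² = 0.187292.
Posterior precision = 0.0132422 + 0.187292 = 0.200534, giving posterior SD = 1/√0.200534 = 2.233.
Posterior mean = (0.0132422·59.22 + 0.187292·60) / 0.200534 = 59.948.

Posterior mean ≈ 59.948; posterior SD ≈ 2.233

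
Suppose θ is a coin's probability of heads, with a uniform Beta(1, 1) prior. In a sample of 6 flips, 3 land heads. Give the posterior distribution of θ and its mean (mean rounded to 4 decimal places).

Observing 3 successes and 3 failures updates Beta(1, 1) by adding the success and failure counts to the two shape parameters: α = 1+3 = 4, β = 1+3 = 4.
Posterior mean = α/(α+β) = 4/8 = 0.5000.

Posterior: Beta(4, 4); mean ≈ 0.5000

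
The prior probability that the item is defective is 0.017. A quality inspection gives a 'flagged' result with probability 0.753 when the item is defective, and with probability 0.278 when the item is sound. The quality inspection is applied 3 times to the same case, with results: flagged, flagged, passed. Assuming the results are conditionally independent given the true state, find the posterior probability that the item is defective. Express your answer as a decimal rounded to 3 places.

Posterior P(H) ≈ 0.042

With H the event that the item is defective, the joint likelihood of the observed sequence is P(data|H) = 0.753·0.753·0.247 = 0.14005 and P(data|¬H) = 0.278·0.278·0.722 = 0.055799.
Bayes: P(H|data) = 0.017·0.14005 / (0.017·0.14005 + 0.983·0.055799) = 0.0023809/0.057231 = 0.0416.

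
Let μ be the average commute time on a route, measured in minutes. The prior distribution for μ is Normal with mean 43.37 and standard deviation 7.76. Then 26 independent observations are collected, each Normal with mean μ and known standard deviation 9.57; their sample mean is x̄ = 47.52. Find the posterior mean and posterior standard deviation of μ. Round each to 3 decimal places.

Posterior mean ≈ 47.291; posterior SD ≈ 1.824

With known σ, the Normal prior is conjugate. Weight on the data is w = (n/σ²)/(n/σ² + 1/τ₀²) = 0.283890/(0.283890+0.0166064) = 0.94474.
Posterior mean = w·x̄ + (1−w)·μ₀ = 0.94474·47.52 + 0.055263·43.37 = 47.291. Posterior variance = 1/(0.283890+0.0166064) = 3.32783, so SD = 1.824.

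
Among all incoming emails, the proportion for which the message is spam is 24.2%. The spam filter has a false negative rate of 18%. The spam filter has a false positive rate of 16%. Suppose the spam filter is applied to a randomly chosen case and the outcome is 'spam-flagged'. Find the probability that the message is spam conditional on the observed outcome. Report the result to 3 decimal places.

P(H | E) ≈ 0.621

Let H be the event that the message is spam. P(H) = 0.242, so P(¬H) = 0.758. With E the 'spam-flagged' result, P(E|H) = 0.82 and P(E|¬H) = 0.16.
P(E) = 0.82·0.242 + 0.16·0.758 = 0.19844 + 0.12128 = 0.31972.
By Bayes' theorem, P(H|E) = 0.19844 / 0.31972 = 0.621.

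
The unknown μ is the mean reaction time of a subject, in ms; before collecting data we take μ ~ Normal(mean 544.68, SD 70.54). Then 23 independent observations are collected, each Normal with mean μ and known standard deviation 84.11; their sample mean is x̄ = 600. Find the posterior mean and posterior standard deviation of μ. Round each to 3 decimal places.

Prior precision 1/τ₀² = 1/70.54² = 0.00020097; data precision n/σ² = 23/84.11² = 0.00325112.
Posterior precision = 0.00020097 + 0.00325112 = 0.00345209, giving posterior SD = 1/√0.00345209 = 17.020.
Posterior mean = (0.00020097·544.68 + 0.00325112·600) / 0.00345209 = 596.779.

Posterior mean ≈ 596.779; posterior SD ≈ 17.020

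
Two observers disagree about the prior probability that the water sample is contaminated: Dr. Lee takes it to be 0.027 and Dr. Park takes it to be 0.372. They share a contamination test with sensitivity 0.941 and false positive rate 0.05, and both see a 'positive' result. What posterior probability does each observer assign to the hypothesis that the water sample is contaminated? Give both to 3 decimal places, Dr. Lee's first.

P('+'|H) = 0.941, P('+'|¬H) = 0.05.
Dr. Lee: numerator 0.941·0.027 = 0.025407; evidence = 0.025407+0.05·0.973 = 0.074057; posterior = 0.343.
Dr. Park: numerator 0.941·0.372 = 0.35005; evidence = 0.35005+0.05·0.628 = 0.38145; posterior = 0.918.

Dr. Lee: 0.343; Dr. Park: 0.918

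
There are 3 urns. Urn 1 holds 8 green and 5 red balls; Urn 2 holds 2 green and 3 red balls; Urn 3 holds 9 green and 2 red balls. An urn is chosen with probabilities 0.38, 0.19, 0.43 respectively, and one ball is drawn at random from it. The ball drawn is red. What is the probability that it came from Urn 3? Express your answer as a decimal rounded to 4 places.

Posterior probability ≈ 0.2311

P(red|Urn 1) = 0.3846; P(red|Urn 2) = 0.6; P(red|Urn 3) = 0.1818.
Prior × likelihood for each source: 0.38·0.3846=0.1462, 0.19·0.6=0.1140, 0.43·0.1818=0.07818. Summing gives P(red) = 0.33834.
P(Urn 3 | red) = 0.07818 / 0.33834 = 0.2311.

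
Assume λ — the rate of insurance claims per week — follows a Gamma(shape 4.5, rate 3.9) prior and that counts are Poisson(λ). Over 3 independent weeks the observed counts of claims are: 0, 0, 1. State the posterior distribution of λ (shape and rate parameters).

The Poisson likelihood adds the total count to the shape and the number of exposure periods to the rate. Here ∑xᵢ = 1 and n = 3, so shape 4.5→5.5 and rate 3.9→6.9.

Posterior: Gamma(shape=5.5, rate=6.9)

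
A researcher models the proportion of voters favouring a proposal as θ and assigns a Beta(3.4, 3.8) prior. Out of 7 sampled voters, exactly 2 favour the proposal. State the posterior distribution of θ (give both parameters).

The binomial likelihood is conjugate to the Beta prior: with 2 successes and 5 failures, the posterior is Beta(3.4+2, 3.8+5) = Beta(5.4, 8.8).

Posterior: Beta(5.4, 8.8)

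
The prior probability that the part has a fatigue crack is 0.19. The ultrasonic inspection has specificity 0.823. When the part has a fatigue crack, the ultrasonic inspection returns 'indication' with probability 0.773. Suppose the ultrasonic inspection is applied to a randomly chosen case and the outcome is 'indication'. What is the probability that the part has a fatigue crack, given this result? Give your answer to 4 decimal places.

P(H | E) ≈ 0.5060

Let H be the event that the part has a fatigue crack. P(H) = 0.19, so P(¬H) = 0.81. With E the 'indication' result, P(E|H) = 0.773 and P(E|¬H) = 0.177.
P(E) = 0.773·0.19 + 0.177·0.81 = 0.14687 + 0.14337 = 0.29024.
By Bayes' theorem, P(H|E) = 0.14687 / 0.29024 = 0.5060.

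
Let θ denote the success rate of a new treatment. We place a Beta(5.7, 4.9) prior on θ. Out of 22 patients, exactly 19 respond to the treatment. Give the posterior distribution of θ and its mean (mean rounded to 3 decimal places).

Observing 19 successes and 3 failures updates Beta(5.7, 4.9) by adding the success and failure counts to the two shape parameters: α = 5.7+19 = 24.7, β = 4.9+3 = 7.9.
Posterior mean = α/(α+β) = 24.7/32.6 = 0.758.

Posterior: Beta(24.7, 7.9); mean ≈ 0.758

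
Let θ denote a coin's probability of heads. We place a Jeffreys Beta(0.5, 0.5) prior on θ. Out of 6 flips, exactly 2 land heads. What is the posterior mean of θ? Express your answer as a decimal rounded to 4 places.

Observing 2 successes and 4 failures updates Beta(0.5, 0.5) by adding the success and failure counts to the two shape parameters: α = 0.5+2 = 2.5, β = 0.5+4 = 4.5.
E[θ | data] = 2.5/(2.5+4.5) = 0.3571.

Posterior mean ≈ 0.3571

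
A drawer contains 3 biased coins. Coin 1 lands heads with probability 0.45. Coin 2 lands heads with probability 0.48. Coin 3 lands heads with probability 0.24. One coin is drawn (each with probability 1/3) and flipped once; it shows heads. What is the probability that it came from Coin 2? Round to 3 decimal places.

P(heads|C1) = 0.45; P(heads|C2) = 0.48; P(heads|C3) = 0.24.
Prior × likelihood for each source: 0.333333·0.45=0.1500, 0.333333·0.48=0.1600, 0.333333·0.24=0.08000. Summing gives P(heads) = 0.39000.
P(Coin 2 | heads) = 0.1600 / 0.39000 = 0.410.

Posterior probability ≈ 0.410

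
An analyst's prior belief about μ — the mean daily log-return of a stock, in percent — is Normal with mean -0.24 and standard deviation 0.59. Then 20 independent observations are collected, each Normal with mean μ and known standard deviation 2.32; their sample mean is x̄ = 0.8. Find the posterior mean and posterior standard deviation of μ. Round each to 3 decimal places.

Prior precision 1/τ₀² = 1/0.59² = 2.87274; data precision n/σ² = 20/2.32² = 3.71581.
Posterior precision = 2.87274 + 3.71581 = 6.58855, giving posterior SD = 1/√6.58855 = 0.390.
Posterior mean = (2.87274·-0.24 + 3.71581·0.8) / 6.58855 = 0.347.

Posterior mean ≈ 0.347; posterior SD ≈ 0.390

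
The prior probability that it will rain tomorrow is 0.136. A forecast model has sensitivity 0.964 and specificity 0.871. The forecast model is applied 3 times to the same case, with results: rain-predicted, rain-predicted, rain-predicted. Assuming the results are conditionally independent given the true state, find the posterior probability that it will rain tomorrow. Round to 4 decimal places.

With H the event that it will rain tomorrow, the joint likelihood of the observed sequence is P(data|H) = 0.964·0.964·0.964 = 0.89584 and P(data|¬H) = 0.129·0.129·0.129 = 0.0021467.
Bayes: P(H|data) = 0.136·0.89584 / (0.136·0.89584 + 0.864·0.0021467) = 0.12183/0.12369 = 0.9850.

Posterior P(H) ≈ 0.9850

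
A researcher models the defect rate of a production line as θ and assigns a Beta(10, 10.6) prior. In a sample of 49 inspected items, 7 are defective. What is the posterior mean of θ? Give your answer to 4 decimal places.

The binomial likelihood is conjugate to the Beta prior: with 7 successes and 42 failures, the posterior is Beta(10+7, 10.6+42) = Beta(17, 52.6).
Posterior mean = α/(α+β) = 17/69.6 = 0.2443.

Posterior mean ≈ 0.2443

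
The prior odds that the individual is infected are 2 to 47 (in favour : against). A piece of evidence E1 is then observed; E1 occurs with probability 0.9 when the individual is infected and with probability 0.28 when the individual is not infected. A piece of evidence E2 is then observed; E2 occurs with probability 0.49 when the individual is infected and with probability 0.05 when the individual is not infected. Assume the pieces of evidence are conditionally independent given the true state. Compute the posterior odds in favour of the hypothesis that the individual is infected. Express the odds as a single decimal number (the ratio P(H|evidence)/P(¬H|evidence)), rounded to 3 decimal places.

Posterior odds ≈ 1.340

Prior odds = 2/47 = 0.042553.
Likelihood ratio for E1 = 0.9/0.28 = 3.2143.
Likelihood ratio for E2 = 0.49/0.05 = 9.8000.
Posterior odds = prior odds × LR₁ × LR₂ = 1.3404.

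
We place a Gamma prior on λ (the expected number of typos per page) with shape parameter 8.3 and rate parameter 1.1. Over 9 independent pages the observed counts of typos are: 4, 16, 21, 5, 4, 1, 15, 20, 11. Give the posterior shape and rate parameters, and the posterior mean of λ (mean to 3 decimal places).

Total count ∑xᵢ = 97 over n = 9 pages.
Gamma is conjugate to the Poisson likelihood: posterior is Gamma(shape = 8.3+97 = 105.3, rate = 1.1+9 = 10.1).
E[λ | data] = 105.3/10.1 = 10.426.

Posterior: Gamma(shape=105.3, rate=10.1); mean ≈ 10.426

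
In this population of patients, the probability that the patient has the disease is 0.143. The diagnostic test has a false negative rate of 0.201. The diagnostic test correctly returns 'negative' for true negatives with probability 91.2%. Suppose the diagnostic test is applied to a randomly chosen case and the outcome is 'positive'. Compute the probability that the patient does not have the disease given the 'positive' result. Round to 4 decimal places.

Let H be the event that the patient has the disease. P(H) = 0.143, so P(¬H) = 0.857. With E the 'positive' result, P(E|H) = 0.799 and P(E|¬H) = 0.088.
P(E) = 0.799·0.143 + 0.088·0.857 = 0.11426 + 0.075416 = 0.18967.
By Bayes' theorem, P(H|E) = 0.11426 / 0.18967 = 0.6024. Hence P(¬H|E) = 1 − 0.6024 = 0.3976.

P(¬H | E) ≈ 0.3976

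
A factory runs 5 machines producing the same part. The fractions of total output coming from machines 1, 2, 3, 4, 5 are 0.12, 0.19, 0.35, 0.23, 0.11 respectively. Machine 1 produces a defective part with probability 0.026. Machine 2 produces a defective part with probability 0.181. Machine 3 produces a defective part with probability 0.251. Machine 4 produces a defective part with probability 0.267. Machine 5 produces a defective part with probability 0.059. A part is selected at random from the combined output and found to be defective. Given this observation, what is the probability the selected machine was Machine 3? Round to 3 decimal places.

Tabulate prior·likelihood by source: [1] prior 0.12, lik 0.026, product 0.003120; [2] prior 0.19, lik 0.181, product 0.03439; [3] prior 0.35, lik 0.251, product 0.08785; [4] prior 0.23, lik 0.267, product 0.06141; [5] prior 0.11, lik 0.059, product 0.006490.
Normalizing constant = 0.19326; the posterior for Machine 3 is its product over the sum, 0.08785/0.19326 = 0.455.

Posterior probability ≈ 0.455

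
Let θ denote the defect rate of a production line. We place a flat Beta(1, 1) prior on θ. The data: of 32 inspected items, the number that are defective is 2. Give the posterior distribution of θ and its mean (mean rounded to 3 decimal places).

Observing 2 successes and 30 failures updates Beta(1, 1) by adding the success and failure counts to the two shape parameters: α = 1+2 = 3, β = 1+30 = 31.
E[θ | data] = 3/(3+31) = 0.088.

Posterior: Beta(3, 31); mean ≈ 0.088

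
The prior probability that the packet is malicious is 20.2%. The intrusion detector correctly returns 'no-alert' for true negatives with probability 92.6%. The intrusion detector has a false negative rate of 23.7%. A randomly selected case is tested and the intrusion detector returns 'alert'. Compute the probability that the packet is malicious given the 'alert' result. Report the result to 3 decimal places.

Let H be the event that the packet is malicious. P(H) = 0.202, so P(¬H) = 0.798. With E the 'alert' result, P(E|H) = 0.763 and P(E|¬H) = 0.074.
P(E) = 0.763·0.202 + 0.074·0.798 = 0.15413 + 0.059052 = 0.21318.
By Bayes' theorem, P(H|E) = 0.15413 / 0.21318 = 0.723.

P(H | E) ≈ 0.723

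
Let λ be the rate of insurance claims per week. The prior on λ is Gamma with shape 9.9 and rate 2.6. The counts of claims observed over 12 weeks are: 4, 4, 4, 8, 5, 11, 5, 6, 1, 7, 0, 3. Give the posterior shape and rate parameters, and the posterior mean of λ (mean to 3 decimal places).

Posterior: Gamma(shape=67.9, rate=14.6); mean ≈ 4.651

The Poisson likelihood adds the total count to the shape and the number of exposure periods to the rate. Here ∑xᵢ = 58 and n = 12, so shape 9.9→67.9 and rate 2.6→14.6.
Posterior mean = shape/rate = 67.9/14.6 = 4.651.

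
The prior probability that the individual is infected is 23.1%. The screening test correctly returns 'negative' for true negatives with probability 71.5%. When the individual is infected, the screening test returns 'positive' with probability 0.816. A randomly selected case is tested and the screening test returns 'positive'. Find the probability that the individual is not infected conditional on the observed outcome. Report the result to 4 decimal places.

P(¬H | E) ≈ 0.5376

Write H for 'the individual is infected'. Prior odds H:¬H = 0.231/0.769 = 0.30039. For the 'positive' outcome, the likelihood ratio is 0.816/0.285 = 2.8632.
Posterior odds = 0.30039 × 2.8632 = 0.86006, so P(H|E) = 0.86006/(1+0.86006) = 0.4624. Then P(¬H|E) = 1 − 0.4624 = 0.5376.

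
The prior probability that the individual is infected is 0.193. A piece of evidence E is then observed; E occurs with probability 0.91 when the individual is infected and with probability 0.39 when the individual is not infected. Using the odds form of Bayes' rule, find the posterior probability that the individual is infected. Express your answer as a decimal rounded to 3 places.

Posterior probability ≈ 0.358

Prior odds = 0.193/(1−0.193) = 0.23916. In log-odds, ln(0.23916) = -1.4306.
Add log likelihood ratio: ln(2.3333) = 0.84730.
Posterior log-odds = -0.58334, so posterior odds = exp(-0.58334) = 0.55803. Converting, P(H|E) = 0.55803/1.5580 = 0.358.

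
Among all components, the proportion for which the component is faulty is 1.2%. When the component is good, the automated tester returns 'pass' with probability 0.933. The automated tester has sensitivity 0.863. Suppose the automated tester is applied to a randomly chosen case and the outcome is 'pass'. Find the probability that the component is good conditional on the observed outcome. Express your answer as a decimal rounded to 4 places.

P(¬H | E) ≈ 0.9982

Let H be the event that the component is faulty. P(H) = 0.012, so P(¬H) = 0.988. With E the 'pass' result, P(E|H) = 0.137 and P(E|¬H) = 0.933.
P(E) = 0.137·0.012 + 0.933·0.988 = 0.0016440 + 0.92180 = 0.92345.
By Bayes' theorem, P(H|E) = 0.0016440 / 0.92345 = 0.0018. Hence P(¬H|E) = 1 − 0.0018 = 0.9982.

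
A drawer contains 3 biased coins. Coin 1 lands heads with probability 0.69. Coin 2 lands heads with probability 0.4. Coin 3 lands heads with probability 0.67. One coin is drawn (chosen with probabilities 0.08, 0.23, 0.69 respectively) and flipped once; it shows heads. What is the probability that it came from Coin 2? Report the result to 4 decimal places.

Tabulate prior·likelihood by source: [1] prior 0.08, lik 0.69, product 0.05520; [2] prior 0.23, lik 0.4, product 0.09200; [3] prior 0.69, lik 0.67, product 0.4623.
Normalizing constant = 0.60950; the posterior for Coin 2 is its product over the sum, 0.09200/0.60950 = 0.1509.

Posterior probability ≈ 0.1509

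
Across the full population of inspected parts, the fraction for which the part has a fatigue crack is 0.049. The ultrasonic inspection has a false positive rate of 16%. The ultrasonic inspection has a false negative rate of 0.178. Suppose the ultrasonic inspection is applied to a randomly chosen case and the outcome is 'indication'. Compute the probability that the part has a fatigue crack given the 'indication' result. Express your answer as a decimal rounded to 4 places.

P(H | E) ≈ 0.2093

Write H for 'the part has a fatigue crack'. Prior odds H:¬H = 0.049/0.951 = 0.051525. For the 'indication' outcome, the likelihood ratio is 0.822/0.16 = 5.1375.
Posterior odds = 0.051525 × 5.1375 = 0.26471, so P(H|E) = 0.26471/(1+0.26471) = 0.2093.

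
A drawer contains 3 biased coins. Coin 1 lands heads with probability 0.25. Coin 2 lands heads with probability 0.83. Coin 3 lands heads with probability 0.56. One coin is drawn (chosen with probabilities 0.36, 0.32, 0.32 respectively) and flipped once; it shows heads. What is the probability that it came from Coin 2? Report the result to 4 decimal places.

P(heads|C1) = 0.25; P(heads|C2) = 0.83; P(heads|C3) = 0.56.
Prior × likelihood for each source: 0.36·0.25=0.09000, 0.32·0.83=0.2656, 0.32·0.56=0.1792. Summing gives P(heads) = 0.53480.
P(Coin 2 | heads) = 0.2656 / 0.53480 = 0.4966.

Posterior probability ≈ 0.4966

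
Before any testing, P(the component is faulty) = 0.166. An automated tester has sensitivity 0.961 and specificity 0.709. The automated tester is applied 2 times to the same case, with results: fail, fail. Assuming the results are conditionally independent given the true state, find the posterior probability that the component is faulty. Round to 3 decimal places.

Posterior P(H) ≈ 0.685

With H the event that the component is faulty, the joint likelihood of the observed sequence is P(data|H) = 0.961·0.961 = 0.92352 and P(data|¬H) = 0.291·0.291 = 0.084681.
Bayes: P(H|data) = 0.166·0.92352 / (0.166·0.92352 + 0.834·0.084681) = 0.15330/0.22393 = 0.6846.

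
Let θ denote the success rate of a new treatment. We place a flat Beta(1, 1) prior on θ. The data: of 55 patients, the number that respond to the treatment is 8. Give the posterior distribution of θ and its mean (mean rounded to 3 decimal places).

Posterior: Beta(9, 48); mean ≈ 0.158

The binomial likelihood is conjugate to the Beta prior: with 8 successes and 47 failures, the posterior is Beta(1+8, 1+47) = Beta(9, 48).
E[θ | data] = 9/(9+48) = 0.158.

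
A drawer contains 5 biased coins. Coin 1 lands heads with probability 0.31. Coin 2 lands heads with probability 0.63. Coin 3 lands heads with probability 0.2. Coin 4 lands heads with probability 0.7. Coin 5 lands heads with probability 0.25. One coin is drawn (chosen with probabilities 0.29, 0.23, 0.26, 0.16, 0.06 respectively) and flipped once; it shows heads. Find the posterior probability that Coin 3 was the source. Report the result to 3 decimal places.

Tabulate prior·likelihood by source: [1] prior 0.29, lik 0.31, product 0.08990; [2] prior 0.23, lik 0.63, product 0.1449; [3] prior 0.26, lik 0.2, product 0.05200; [4] prior 0.16, lik 0.7, product 0.1120; [5] prior 0.06, lik 0.25, product 0.01500.
Normalizing constant = 0.41380; the posterior for Coin 3 is its product over the sum, 0.05200/0.41380 = 0.126.

Posterior probability ≈ 0.126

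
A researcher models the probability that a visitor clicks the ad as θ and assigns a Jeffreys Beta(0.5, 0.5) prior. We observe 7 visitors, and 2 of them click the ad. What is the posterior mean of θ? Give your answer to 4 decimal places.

Posterior mean ≈ 0.3125

The binomial likelihood is conjugate to the Beta prior: with 2 successes and 5 failures, the posterior is Beta(0.5+2, 0.5+5) = Beta(2.5, 5.5).
Posterior mean = α/(α+β) = 2.5/8 = 0.3125.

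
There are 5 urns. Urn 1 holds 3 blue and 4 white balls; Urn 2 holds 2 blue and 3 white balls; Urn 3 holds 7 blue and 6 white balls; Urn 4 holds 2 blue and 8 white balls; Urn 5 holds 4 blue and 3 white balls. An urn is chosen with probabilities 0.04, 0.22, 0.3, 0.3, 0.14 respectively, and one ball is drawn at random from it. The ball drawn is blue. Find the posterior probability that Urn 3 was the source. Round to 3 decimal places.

Tabulate prior·likelihood by source: [1] prior 0.04, lik 0.4286, product 0.01714; [2] prior 0.22, lik 0.4, product 0.08800; [3] prior 0.3, lik 0.5385, product 0.1615; [4] prior 0.3, lik 0.2, product 0.06000; [5] prior 0.14, lik 0.5714, product 0.08000.
Normalizing constant = 0.40668; the posterior for Urn 3 is its product over the sum, 0.1615/0.40668 = 0.397.

Posterior probability ≈ 0.397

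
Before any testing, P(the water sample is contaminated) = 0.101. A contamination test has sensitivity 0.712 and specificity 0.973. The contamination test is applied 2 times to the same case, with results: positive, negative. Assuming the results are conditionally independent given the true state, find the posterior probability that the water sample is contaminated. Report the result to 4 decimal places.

Posterior P(H) ≈ 0.4672

Let H be the event that the water sample is contaminated; start with P(H) = 0.101. P('positive'|H) = 0.712, P('positive'|¬H) = 0.027.
Update on result 1 ('positive'): P(H) ← 0.712·0.1010 / (0.712·0.1010 + 0.027·0.8990) = 0.071912/0.096185 = 0.7476.
Update on result 2 ('negative'): P(H) ← 0.288·0.7476 / (0.288·0.7476 + 0.973·0.2524) = 0.21532/0.46086 = 0.4672.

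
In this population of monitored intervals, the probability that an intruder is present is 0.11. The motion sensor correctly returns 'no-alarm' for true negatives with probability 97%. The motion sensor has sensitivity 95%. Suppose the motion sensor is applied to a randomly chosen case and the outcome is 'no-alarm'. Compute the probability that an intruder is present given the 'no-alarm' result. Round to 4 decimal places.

P(H | E) ≈ 0.0063

Let H be the event that an intruder is present. P(H) = 0.11, so P(¬H) = 0.89. With E the 'no-alarm' result, P(E|H) = 0.05 and P(E|¬H) = 0.97.
P(E) = 0.05·0.11 + 0.97·0.89 = 0.0055000 + 0.86330 = 0.86880.
By Bayes' theorem, P(H|E) = 0.0055000 / 0.86880 = 0.0063.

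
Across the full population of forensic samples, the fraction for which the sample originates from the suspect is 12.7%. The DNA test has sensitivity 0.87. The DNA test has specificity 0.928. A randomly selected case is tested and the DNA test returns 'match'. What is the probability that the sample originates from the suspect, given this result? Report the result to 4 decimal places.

P(H | E) ≈ 0.6374

Let H be the event that the sample originates from the suspect. P(H) = 0.127, so P(¬H) = 0.873. With E the 'match' result, P(E|H) = 0.87 and P(E|¬H) = 0.072.
P(E) = 0.87·0.127 + 0.072·0.873 = 0.11049 + 0.062856 = 0.17335.
By Bayes' theorem, P(H|E) = 0.11049 / 0.17335 = 0.6374.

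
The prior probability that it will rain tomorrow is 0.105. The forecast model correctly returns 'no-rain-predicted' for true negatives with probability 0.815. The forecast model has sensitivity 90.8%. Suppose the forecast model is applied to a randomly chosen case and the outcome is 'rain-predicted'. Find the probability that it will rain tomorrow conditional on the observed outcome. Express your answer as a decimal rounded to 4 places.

P(H | E) ≈ 0.3654

Let H be the event that it will rain tomorrow. P(H) = 0.105, so P(¬H) = 0.895. With E the 'rain-predicted' result, P(E|H) = 0.908 and P(E|¬H) = 0.185.
P(E) = 0.908·0.105 + 0.185·0.895 = 0.095340 + 0.16557 = 0.26092.
By Bayes' theorem, P(H|E) = 0.095340 / 0.26092 = 0.3654.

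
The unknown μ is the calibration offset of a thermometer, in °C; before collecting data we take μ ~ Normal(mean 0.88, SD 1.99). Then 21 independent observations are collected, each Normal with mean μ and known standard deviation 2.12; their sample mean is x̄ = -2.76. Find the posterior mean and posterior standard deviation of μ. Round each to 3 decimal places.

Posterior mean ≈ -2.573; posterior SD ≈ 0.451

Prior precision 1/τ₀² = 1/1.99² = 0.252519; data precision n/σ² = 21/2.12² = 4.67248.
Posterior precision = 0.252519 + 4.67248 = 4.92500, giving posterior SD = 1/√4.92500 = 0.451.
Posterior mean = (0.252519·0.88 + 4.67248·-2.76) / 4.92500 = -2.573.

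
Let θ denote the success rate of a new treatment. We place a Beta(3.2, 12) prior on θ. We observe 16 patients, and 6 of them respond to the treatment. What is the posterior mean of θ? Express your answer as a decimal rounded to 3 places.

Posterior mean ≈ 0.295

The binomial likelihood is conjugate to the Beta prior: with 6 successes and 10 failures, the posterior is Beta(3.2+6, 12+10) = Beta(9.2, 22).
Posterior mean = α/(α+β) = 9.2/31.2 = 0.295.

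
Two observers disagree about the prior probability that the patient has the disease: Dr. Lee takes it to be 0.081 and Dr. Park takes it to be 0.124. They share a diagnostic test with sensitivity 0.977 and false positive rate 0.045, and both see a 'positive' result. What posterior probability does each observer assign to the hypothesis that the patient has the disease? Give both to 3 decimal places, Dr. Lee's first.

Dr. Lee: 0.657; Dr. Park: 0.754

P('+'|H) = 0.977, P('+'|¬H) = 0.045.
Dr. Lee: numerator 0.977·0.081 = 0.079137; evidence = 0.079137+0.045·0.919 = 0.12049; posterior = 0.657.
Dr. Park: numerator 0.977·0.124 = 0.12115; evidence = 0.12115+0.045·0.876 = 0.16057; posterior = 0.754.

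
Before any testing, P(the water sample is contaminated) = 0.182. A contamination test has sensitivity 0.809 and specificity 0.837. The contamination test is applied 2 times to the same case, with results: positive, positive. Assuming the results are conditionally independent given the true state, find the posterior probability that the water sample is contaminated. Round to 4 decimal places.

Posterior P(H) ≈ 0.8457

Let H be the event that the water sample is contaminated; start with P(H) = 0.182. P('positive'|H) = 0.809, P('positive'|¬H) = 0.163.
Update on result 1 ('positive'): P(H) ← 0.809·0.1820 / (0.809·0.1820 + 0.163·0.8180) = 0.14724/0.28057 = 0.5248.
Update on result 2 ('positive'): P(H) ← 0.809·0.5248 / (0.809·0.5248 + 0.163·0.4752) = 0.42455/0.50201 = 0.8457.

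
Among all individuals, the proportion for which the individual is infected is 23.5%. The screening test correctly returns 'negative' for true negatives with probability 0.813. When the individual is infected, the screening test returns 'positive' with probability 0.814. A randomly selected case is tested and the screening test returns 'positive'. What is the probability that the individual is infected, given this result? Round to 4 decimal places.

Let H be the event that the individual is infected. P(H) = 0.235, so P(¬H) = 0.765. With E the 'positive' result, P(E|H) = 0.814 and P(E|¬H) = 0.187.
P(E) = 0.814·0.235 + 0.187·0.765 = 0.19129 + 0.14306 = 0.33435.
By Bayes' theorem, P(H|E) = 0.19129 / 0.33435 = 0.5721.

P(H | E) ≈ 0.5721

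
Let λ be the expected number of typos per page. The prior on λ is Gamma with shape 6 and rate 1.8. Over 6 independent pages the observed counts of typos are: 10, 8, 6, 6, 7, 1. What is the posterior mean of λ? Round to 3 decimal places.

Posterior mean ≈ 5.641

Total count ∑xᵢ = 38 over n = 6 pages.
Gamma is conjugate to the Poisson likelihood: posterior is Gamma(shape = 6+38 = 44, rate = 1.8+6 = 7.8).
Posterior mean = shape/rate = 44/7.8 = 5.641.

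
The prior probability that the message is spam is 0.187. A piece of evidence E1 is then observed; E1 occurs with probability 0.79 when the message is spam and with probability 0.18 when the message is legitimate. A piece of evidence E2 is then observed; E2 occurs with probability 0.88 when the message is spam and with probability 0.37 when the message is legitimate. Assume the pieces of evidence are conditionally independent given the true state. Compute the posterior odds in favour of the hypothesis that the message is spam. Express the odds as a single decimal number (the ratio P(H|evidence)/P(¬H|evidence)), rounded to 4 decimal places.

Posterior odds ≈ 2.4010

Prior odds = 0.187/(1−0.187) = 0.23001.
Likelihood ratio for E1 = 0.79/0.18 = 4.3889.
Likelihood ratio for E2 = 0.88/0.37 = 2.3784.
Posterior odds = prior odds × LR₁ × LR₂ = 2.4010.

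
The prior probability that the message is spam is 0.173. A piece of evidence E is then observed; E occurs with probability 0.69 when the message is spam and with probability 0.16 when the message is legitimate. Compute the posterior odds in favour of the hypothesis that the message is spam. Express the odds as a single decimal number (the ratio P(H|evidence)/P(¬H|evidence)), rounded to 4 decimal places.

Prior odds = 0.173/(1−0.173) = 0.20919. In log-odds, ln(0.20919) = -1.5645.
Add log likelihood ratio: ln(4.3125) = 1.4615.
Posterior log-odds = -0.10300, so posterior odds = exp(-0.10300) = 0.90213.

Posterior odds ≈ 0.9021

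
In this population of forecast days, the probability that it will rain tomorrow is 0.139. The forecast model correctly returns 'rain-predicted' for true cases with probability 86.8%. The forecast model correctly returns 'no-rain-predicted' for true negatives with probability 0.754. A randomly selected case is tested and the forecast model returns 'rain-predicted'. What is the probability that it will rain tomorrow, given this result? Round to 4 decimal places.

P(H | E) ≈ 0.3629

Let H be the event that it will rain tomorrow. P(H) = 0.139, so P(¬H) = 0.861. With E the 'rain-predicted' result, P(E|H) = 0.868 and P(E|¬H) = 0.246.
P(E) = 0.868·0.139 + 0.246·0.861 = 0.12065 + 0.21181 = 0.33246.
By Bayes' theorem, P(H|E) = 0.12065 / 0.33246 = 0.3629.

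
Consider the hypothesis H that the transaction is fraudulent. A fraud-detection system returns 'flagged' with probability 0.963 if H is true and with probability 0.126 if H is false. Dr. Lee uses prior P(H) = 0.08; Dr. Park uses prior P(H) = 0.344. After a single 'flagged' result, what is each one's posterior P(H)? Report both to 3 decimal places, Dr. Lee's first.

Dr. Lee: 0.399; Dr. Park: 0.800

P('+'|H) = 0.963, P('+'|¬H) = 0.126.
Dr. Lee: numerator 0.963·0.08 = 0.077040; evidence = 0.077040+0.126·0.92 = 0.19296; posterior = 0.399.
Dr. Park: numerator 0.963·0.344 = 0.33127; evidence = 0.33127+0.126·0.656 = 0.41393; posterior = 0.800.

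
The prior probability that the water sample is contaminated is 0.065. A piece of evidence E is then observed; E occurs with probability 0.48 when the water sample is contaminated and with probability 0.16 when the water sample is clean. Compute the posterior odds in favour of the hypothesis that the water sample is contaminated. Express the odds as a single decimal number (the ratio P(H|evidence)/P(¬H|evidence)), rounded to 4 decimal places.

Prior odds = 0.065/(1−0.065) = 0.069519. In log-odds, ln(0.069519) = -2.6662.
Add log likelihood ratio: ln(3.0000) = 1.0986.
Posterior log-odds = -1.5675, so posterior odds = exp(-1.5675) = 0.20856.

Posterior odds ≈ 0.2086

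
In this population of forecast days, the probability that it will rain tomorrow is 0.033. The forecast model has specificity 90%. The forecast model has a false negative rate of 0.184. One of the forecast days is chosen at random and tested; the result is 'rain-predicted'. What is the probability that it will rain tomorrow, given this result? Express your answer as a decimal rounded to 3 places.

P(H | E) ≈ 0.218

Write H for 'it will rain tomorrow'. Prior odds H:¬H = 0.033/0.967 = 0.034126. For the 'rain-predicted' outcome, the likelihood ratio is 0.816/0.1 = 8.1600.
Posterior odds = 0.034126 × 8.1600 = 0.27847, so P(H|E) = 0.27847/(1+0.27847) = 0.218.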